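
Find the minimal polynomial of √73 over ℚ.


√73 satisfies x² - 73 = 0, irreducible over ℚ since 73 is squarefree

Minimal polynomial: x² - 73


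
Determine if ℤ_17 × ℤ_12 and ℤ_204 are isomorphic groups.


Comparing ℤ_17 × ℤ_12 and ℤ_204:
gcd(17,12) = 1, so ℤ_17 × ℤ_12 ≅ ℤ_204 (CRT)

Yes, ℤ_17 × ℤ_12 ≅ ℤ_204


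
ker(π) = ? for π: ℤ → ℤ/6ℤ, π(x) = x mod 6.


Kernel = preimage of identity
ker(π) = multiples of 6 = 6ℤ

ker(π) = 6ℤ


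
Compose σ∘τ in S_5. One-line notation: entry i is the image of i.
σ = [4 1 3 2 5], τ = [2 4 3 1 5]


σ∘τ: apply τ first, then σ
1 →τ 2 →σ 1
2 →τ 4 →σ 2
3 →τ 3 →σ 3
4 →τ 1 →σ 4
5 →τ 5 →σ 5

σ∘τ = [1 2 3 4 5]


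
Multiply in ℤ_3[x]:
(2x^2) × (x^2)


Expand and collect like terms; reduce coefficients mod 3:
x^0: 0·0 = 0 ≡ 0 (mod 3)
x^1: 0·0 + 0·0 = 0 ≡ 0 (mod 3)
x^2: 0·1 + 0·0 + 2·0 = 0 ≡ 0 (mod 3)
x^3: 0·1 + 2·0 = 0 ≡ 0 (mod 3)
x^4: 2·1 = 2 ≡ 2 (mod 3)
Result: 2x^4

f · g = 2x^4


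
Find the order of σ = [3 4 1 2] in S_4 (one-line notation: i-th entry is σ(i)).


Cycle decomposition: (1 3) (2 4)
Cycle lengths: 2, 2
Order = lcm(2, 2) = 2

ord(σ) = 2


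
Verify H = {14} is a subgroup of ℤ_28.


Subgroup test for H = {14} in (ℤ_28, +):
(1) 0 ∈ H? No
(2) Closure: for all a,b ∈ H, (a+b) mod 28 ∈ H? No  [counterexample: 14 + 14 = 0 ∉ H]
(3) Inverses: for all a ∈ H, -a mod 28 ∈ H? Yes

No, H is not a subgroup of ℤ_28


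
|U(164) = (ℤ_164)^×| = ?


U(n) is the group of units mod n; |U(n)| = φ(n)
|U(164)| = φ(164) = 80

|U(164) = (ℤ_164)^×| = 80


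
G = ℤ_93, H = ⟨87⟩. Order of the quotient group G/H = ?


|⟨87⟩| = n / gcd(87, 93) = 93 / 3 = 31
H is normal (ℤ_93 is abelian).
|G/H| = |G| / |H| = 93 / 31 = 3

|G/H| = 3


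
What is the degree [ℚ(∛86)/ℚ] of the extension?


∛86 has minimal polynomial x³ - 86 (irreducible over ℚ since 86 is not a perfect cube)

[ℚ(∛86)/ℚ] = 3


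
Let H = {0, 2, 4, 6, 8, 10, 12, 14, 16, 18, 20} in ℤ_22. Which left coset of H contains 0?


0 + H = {0 + h (mod 22) : h ∈ H}
0+0=0, 0+2=2, 0+4=4, 0+6=6, 0+8=8, 0+10=10, 0+12=12, 0+14=14, 0+16=16, 0+18=18, 0+20=20

0 + H = {0, 2, 4, 6, 8, 10, 12, 14, 16, 18, 20}


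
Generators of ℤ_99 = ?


g generates ℤ_n iff gcd(g,n) = 1
Prime factors of 99: 3, 11
Generators are g ∈ {1,...,98} not divisible by any of these primes.
Generators: {1, 2, 4, 5, 7, 8, 10, 13, 14, 16, 17, 19, 20, 23, 25, 26, 28, 29, 31, 32, 34, 35, 37, 38, 40, 41, 43, 46, 47, 49, 50, 52, 53, 56, 58, 59, 61, 62, 64, 65, 67, 68, 70, 71, 73, 74, 76, 79, 80, 82, 83, 85, 86, 89, 91, 92, 94, 95, 97, 98}
Number of generators = φ(99) = 60

Generators of ℤ_99 = {1, 2, 4, 5, 7, 8, 10, 13, 14, 16, 17, 19, 20, 23, 25, 26, 28, 29, 31, 32, 34, 35, 37, 38, 40, 41, 43, 46, 47, 49, 50, 52, 53, 56, 58, 59, 61, 62, 64, 65, 67, 68, 70, 71, 73, 74, 76, 79, 80, 82, 83, 85, 86, 89, 91, 92, 94, 95, 97, 98}


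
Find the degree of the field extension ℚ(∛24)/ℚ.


∛24 has minimal polynomial x³ - 24 (irreducible over ℚ since 24 is not a perfect cube)

[ℚ(∛24)/ℚ] = 3


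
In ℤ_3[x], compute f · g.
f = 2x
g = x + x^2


Expand and collect like terms; reduce coefficients mod 3:
x^0: 0·0 = 0 ≡ 0 (mod 3)
x^1: 0·1 + 2·0 = 0 ≡ 0 (mod 3)
x^2: 0·1 + 2·1 = 2 ≡ 2 (mod 3)
x^3: 2·1 = 2 ≡ 2 (mod 3)
Result: 2x^2 + 2x^3

f · g = 2x^2 + 2x^3


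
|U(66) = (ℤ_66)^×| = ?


U(n) is the group of units mod n; |U(n)| = φ(n)
|U(66)| = φ(66) = 20

|U(66) = (ℤ_66)^×| = 20


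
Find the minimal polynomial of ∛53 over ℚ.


∛53 satisfies x³ - 53 = 0, irreducible over ℚ (no rational root; 53 is not a perfect cube)

Minimal polynomial: x³ - 53


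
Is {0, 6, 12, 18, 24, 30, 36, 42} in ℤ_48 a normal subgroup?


H = {0, 6, 12, 18, 24, 30, 36, 42} in ℤ_48
ℤ_48 is abelian; every subgroup of an abelian group is normal

Yes, normal subgroup


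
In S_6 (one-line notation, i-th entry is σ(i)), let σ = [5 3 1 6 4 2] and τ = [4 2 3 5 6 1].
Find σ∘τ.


σ∘τ: apply τ first, then σ
1 →τ 4 →σ 6
2 →τ 2 →σ 3
3 →τ 3 →σ 1
4 →τ 5 →σ 4
5 →τ 6 →σ 2
6 →τ 1 →σ 5

σ∘τ = [6 3 1 4 2 5]


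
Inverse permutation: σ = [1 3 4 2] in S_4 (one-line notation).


To find σ⁻¹, swap domain and range:
σ(1) = 1 → σ⁻¹(1) = 1
σ(2) = 3 → σ⁻¹(3) = 2
σ(3) = 4 → σ⁻¹(4) = 3
σ(4) = 2 → σ⁻¹(2) = 4

σ⁻¹ = [1 4 2 3]


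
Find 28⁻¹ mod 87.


Use the extended Euclidean algorithm to write 1 = 28·s + 87·t; then s mod 87 is the inverse.
Euclidean algorithm:
  28 = 0·87 + 28
  87 = 3·28 + 3
  28 = 9·3 + 1
  3 = 3·1 + 0
gcd(28,87) = 1
Back-substitution gives: 28·(28) + 87·(-9) = 1
So 28⁻¹ ≡ 28 ≡ 28 (mod 87)
Check: 28 × 28 = 784 ≡ 1 (mod 87) ✓

28⁻¹ ≡ 28 (mod 87)


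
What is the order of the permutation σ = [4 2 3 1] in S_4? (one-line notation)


Cycle decomposition: (1 4)
Cycle lengths: 2
Order = lcm(2) = 2

ord(σ) = 2


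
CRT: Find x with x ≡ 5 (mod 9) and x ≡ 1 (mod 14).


m₁ = 9, m₂ = 14, gcd = 1, so CRT applies. M = m₁·m₂ = 126
Let M₁ = M/m₁ = 14, M₂ = M/m₂ = 9
Find y₁ ≡ M₁⁻¹ (mod m₁): 14⁻¹ ≡ 2 (mod 9)
Find y₂ ≡ M₂⁻¹ (mod m₂): 9⁻¹ ≡ 11 (mod 14)
x = a₁·M₁·y₁ + a₂·M₂·y₂ = 5·14·2 + 1·9·11 = 239
Reduce mod 126: x ≡ 113
Check: 113 mod 9 = 5 ✓, 113 mod 14 = 1 ✓

x ≡ 113 (mod 126)


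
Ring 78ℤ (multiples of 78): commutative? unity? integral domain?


78ℤ is a commutative ring under +,× but has no multiplicative identity (1 ∉ 78ℤ); it has no zero divisors, but without unity it is not an integral domain
Commutative: Yes
Integral domain: No
Has unity: No

78ℤ (multiples of 78): Commutative=Yes, Unity=No


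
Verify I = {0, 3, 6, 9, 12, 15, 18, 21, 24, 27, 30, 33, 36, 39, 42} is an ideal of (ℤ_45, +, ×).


Check ideal conditions for I = {0, 3, 6, 9, 12, 15, 18, 21, 24, 27, 30, 33, 36, 39, 42} in ℤ_45:
(1) I is an additive subgroup? Yes
(2) For r ∈ ℤ_45 and a ∈ I: r·a ∈ I? Yes

Yes, I is an ideal of ℤ_45


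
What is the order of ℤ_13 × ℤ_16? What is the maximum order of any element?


|ℤ_13 × ℤ_16| = 13 × 16 = 208
Max element order = lcm(13,16) = 208
Cyclic? Yes (gcd=1)

|ℤ_13×ℤ_16| = 208, max element order = 208


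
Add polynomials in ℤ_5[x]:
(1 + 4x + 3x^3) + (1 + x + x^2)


Add coefficients mod 5:
x^0: 1 + 1 = 2 (mod 5)
x^1: 4 + 1 = 0 (mod 5)
x^2: 0 + 1 = 1 (mod 5)
x^3: 3 + 0 = 3 (mod 5)
Result: 2 + x^2 + 3x^3

f + g = 2 + x^2 + 3x^3


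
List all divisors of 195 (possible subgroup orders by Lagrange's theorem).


Lagrange's theorem: |H| divides |G|
|G| = 195
Divisors of 195: 1, 3, 5, 13, 15, 39, 65, 195

Possible subgroup orders: {1, 3, 5, 13, 15, 39, 65, 195}


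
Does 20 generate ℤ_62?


g generates ℤ_n iff gcd(g, n) = 1
gcd(20, 62) = 2
Since gcd = 2 ≠ 1, ⟨20⟩ has order 31 < 62, so 20 is not a generator.

No, 20 does not generate ℤ_62


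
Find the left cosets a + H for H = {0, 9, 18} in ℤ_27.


H = {0, 9, 18}, |H| = 3
Number of cosets = |G|/|H| = 27/3 = 9
0 + H = {0, 9, 18}
1 + H = {1, 10, 19}
2 + H = {2, 11, 20}
3 + H = {3, 12, 21}
4 + H = {4, 13, 22}
5 + H = {5, 14, 23}
6 + H = {6, 15, 24}
7 + H = {7, 16, 25}
8 + H = {8, 17, 26}

Cosets: 0+H={0,9,18}; 1+H={1,10,19}; 2+H={2,11,20}; 3+H={3,12,21}; 4+H={4,13,22}; 5+H={5,14,23}; 6+H={6,15,24}; 7+H={7,16,25}; 8+H={8,17,26}


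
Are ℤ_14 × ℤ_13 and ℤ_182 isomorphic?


Comparing ℤ_14 × ℤ_13 and ℤ_182:
gcd(14,13) = 1, so ℤ_14 × ℤ_13 ≅ ℤ_182 (CRT)

Yes, ℤ_14 × ℤ_13 ≅ ℤ_182


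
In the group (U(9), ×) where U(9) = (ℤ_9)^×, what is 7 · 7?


Operation: multiplication mod 9
7 · 7 = (a × b) mod 9 with a = 7, b = 7

7 · 7 = 4


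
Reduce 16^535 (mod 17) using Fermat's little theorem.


Fermat's little theorem: if p is prime and gcd(a,p)=1, then a^(p-1) ≡ 1 (mod p)
p = 17 is prime, gcd(16,17) = 1
Reduce exponent: 535 mod 16 = 7
So 16^535 ≡ 16^7 (mod 17)
16^7 mod 17 = 16

16^535 ≡ 16 (mod 17)


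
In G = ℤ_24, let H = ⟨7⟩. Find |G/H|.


|⟨7⟩| = n / gcd(7, 24) = 24 / 1 = 24
H is normal (ℤ_24 is abelian).
|G/H| = |G| / |H| = 24 / 24 = 1

|G/H| = 1


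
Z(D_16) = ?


Z(G) = {g ∈ G | gx = xg for all x ∈ G}
For even n, Z(D_n) = {e, r^(n/2)}: the 180° rotation r^8 commutes with every reflection and rotation

Z(D_16) = {e, r^8}


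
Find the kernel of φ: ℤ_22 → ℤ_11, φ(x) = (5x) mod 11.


Kernel = preimage of identity
ker(φ) = {x ∈ ℤ_22 : 5x ≡ 0 (mod 11)}. Since 11 | 22, φ is well-defined. The kernel is the cyclic subgroup ⟨11⟩ of ℤ_22 (order 2), i.e. {0, 11}

ker(φ) = {0, 11}


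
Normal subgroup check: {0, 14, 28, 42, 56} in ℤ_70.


H = {0, 14, 28, 42, 56} in ℤ_70
ℤ_70 is abelian; every subgroup of an abelian group is normal

Yes, normal subgroup


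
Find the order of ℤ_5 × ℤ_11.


|A × B| = |A| · |B|
|ℤ_5 × ℤ_11| = 5 × 11 = 55

|ℤ_5 × ℤ_11| = 55


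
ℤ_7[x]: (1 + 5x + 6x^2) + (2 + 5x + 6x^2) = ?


Add coefficients mod 7:
x^0: 1 + 2 = 3 (mod 7)
x^1: 5 + 5 = 3 (mod 7)
x^2: 6 + 6 = 5 (mod 7)
Result: 3 + 3x + 5x^2

f + g = 3 + 3x + 5x^2


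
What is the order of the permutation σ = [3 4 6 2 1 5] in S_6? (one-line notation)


Cycle decomposition: (1 3 6 5) (2 4)
Cycle lengths: 4, 2
Order = lcm(4, 2) = 4

ord(σ) = 4


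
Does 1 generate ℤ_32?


g generates ℤ_n iff gcd(g, n) = 1
gcd(1, 32) = 1
Since gcd = 1, 1 is a generator.

Yes, 1 generates ℤ_32


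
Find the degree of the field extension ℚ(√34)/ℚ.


√34 has minimal polynomial x² - 34 (irreducible over ℚ since 34 is squarefree)

[ℚ(√34)/ℚ] = 2


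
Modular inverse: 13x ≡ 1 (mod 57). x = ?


Use the extended Euclidean algorithm to write 1 = 13·s + 57·t; then s mod 57 is the inverse.
Euclidean algorithm:
  13 = 0·57 + 13
  57 = 4·13 + 5
  13 = 2·5 + 3
  5 = 1·3 + 2
  3 = 1·2 + 1
  2 = 2·1 + 0
gcd(13,57) = 1
Back-substitution gives: 13·(22) + 57·(-5) = 1
So 13⁻¹ ≡ 22 ≡ 22 (mod 57)
Check: 13 × 22 = 286 ≡ 1 (mod 57) ✓

13⁻¹ ≡ 22 (mod 57)


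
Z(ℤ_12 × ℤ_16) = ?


Z(G) = {g ∈ G | gx = xg for all x ∈ G}
Direct product of abelian groups is abelian, so Z(G) = G

Z(ℤ_12 × ℤ_16) = ℤ_12 × ℤ_16


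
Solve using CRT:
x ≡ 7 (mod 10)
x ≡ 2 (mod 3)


m₁ = 10, m₂ = 3, gcd = 1, so CRT applies. M = m₁·m₂ = 30
Let M₁ = M/m₁ = 3, M₂ = M/m₂ = 10
Find y₁ ≡ M₁⁻¹ (mod m₁): 3⁻¹ ≡ 7 (mod 10)
Find y₂ ≡ M₂⁻¹ (mod m₂): 10⁻¹ ≡ 1 (mod 3)
x = a₁·M₁·y₁ + a₂·M₂·y₂ = 7·3·7 + 2·10·1 = 167
Reduce mod 30: x ≡ 17
Check: 17 mod 10 = 7 ✓, 17 mod 3 = 2 ✓

x ≡ 17 (mod 30)


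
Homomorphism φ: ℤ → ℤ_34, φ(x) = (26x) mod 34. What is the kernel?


Kernel = preimage of identity
ker(φ) = {x ∈ ℤ : 26x ≡ 0 (mod 34)}. gcd(26,34) = 2, so 26x ≡ 0 (mod 34) ⟺ x ≡ 0 (mod 34/2 = 17). Hence ker(φ) = 17ℤ

ker(φ) = 17ℤ


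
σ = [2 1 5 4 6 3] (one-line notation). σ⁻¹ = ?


To find σ⁻¹, swap domain and range:
σ(1) = 2 → σ⁻¹(2) = 1
σ(2) = 1 → σ⁻¹(1) = 2
σ(3) = 5 → σ⁻¹(5) = 3
σ(4) = 4 → σ⁻¹(4) = 4
σ(5) = 6 → σ⁻¹(6) = 5
σ(6) = 3 → σ⁻¹(3) = 6

σ⁻¹ = [2 1 6 4 3 5]


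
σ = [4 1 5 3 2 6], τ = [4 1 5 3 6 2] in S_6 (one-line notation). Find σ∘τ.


σ∘τ: apply τ first, then σ
1 →τ 4 →σ 3
2 →τ 1 →σ 4
3 →τ 5 →σ 2
4 →τ 3 →σ 5
5 →τ 6 →σ 6
6 →τ 2 →σ 1

σ∘τ = [3 4 2 5 6 1]


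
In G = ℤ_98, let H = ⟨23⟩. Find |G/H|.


|⟨23⟩| = n / gcd(23, 98) = 98 / 1 = 98
H is normal (ℤ_98 is abelian).
|G/H| = |G| / |H| = 98 / 98 = 1

|G/H| = 1


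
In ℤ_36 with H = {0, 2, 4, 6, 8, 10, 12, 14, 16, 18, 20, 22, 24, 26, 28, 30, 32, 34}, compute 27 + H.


27 + H = {27 + h (mod 36) : h ∈ H}
27+0=27, 27+2=29, 27+4=31, 27+6=33, 27+8=35, 27+10=1, 27+12=3, 27+14=5, 27+16=7, 27+18=9, 27+20=11, 27+22=13, 27+24=15, 27+26=17, 27+28=19, 27+30=21, 27+32=23, 27+34=25
27 + H = {1, 3, 5, 7, 9, 11, 13, 15, 17, 19, 21, 23, 25, 27, 29, 31, 33, 35} = 1 + H

27 + H = {1, 3, 5, 7, 9, 11, 13, 15, 17, 19, 21, 23, 25, 27, 29, 31, 33, 35}


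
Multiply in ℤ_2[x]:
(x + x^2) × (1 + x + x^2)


Expand and collect like terms; reduce coefficients mod 2:
x^0: 0·1 = 0 ≡ 0 (mod 2)
x^1: 0·1 + 1·1 = 1 ≡ 1 (mod 2)
x^2: 0·1 + 1·1 + 1·1 = 2 ≡ 0 (mod 2)
x^3: 1·1 + 1·1 = 2 ≡ 0 (mod 2)
x^4: 1·1 = 1 ≡ 1 (mod 2)
Result: x + x^4

f · g = x + x^4


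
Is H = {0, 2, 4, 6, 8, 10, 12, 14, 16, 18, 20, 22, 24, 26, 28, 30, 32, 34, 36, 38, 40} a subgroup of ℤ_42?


Subgroup test for H = {0, 2, 4, 6, 8, 10, 12, 14, 16, 18, 20, 22, 24, 26, 28, 30, 32, 34, 36, 38, 40} in (ℤ_42, +):
(1) 0 ∈ H? Yes
(2) Closure: for all a,b ∈ H, (a+b) mod 42 ∈ H? Yes
(3) Inverses: for all a ∈ H, -a mod 42 ∈ H? Yes

Yes, H is a subgroup of ℤ_42


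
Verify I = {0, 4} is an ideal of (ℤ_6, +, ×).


Check ideal conditions for I = {0, 4} in ℤ_6:
(1) I is an additive subgroup? No
(2) For r ∈ ℤ_6 and a ∈ I: r·a ∈ I? No  [counterexample: r=2, a=4, r·a mod 6 = 2 ∉ I]

No, I is not an ideal of ℤ_6


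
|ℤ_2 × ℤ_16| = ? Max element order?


|ℤ_2 × ℤ_16| = 2 × 16 = 32
Max element order = lcm(2,16) = 16
Cyclic? No (gcd=2)

|ℤ_2×ℤ_16| = 32, max element order = 16


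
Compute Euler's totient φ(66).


Factor n: 66 = 2 × 3 × 11
φ(n) = n · ∏(1 - 1/p) over distinct primes p | n
φ(66) = 66 · (1 - 1/2) · (1 - 1/3) · (1 - 1/11) = 20

φ(66) = 20


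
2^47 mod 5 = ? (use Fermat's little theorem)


Fermat's little theorem: if p is prime and gcd(a,p)=1, then a^(p-1) ≡ 1 (mod p)
p = 5 is prime, gcd(2,5) = 1
Reduce exponent: 47 mod 4 = 3
So 2^47 ≡ 2^3 (mod 5)
2^3 mod 5 = 3

2^47 ≡ 3 (mod 5)


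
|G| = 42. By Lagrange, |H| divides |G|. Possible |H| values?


Lagrange's theorem: |H| divides |G|
|G| = 42
Divisors of 42: 1, 2, 3, 6, 7, 14, 21, 42

Possible subgroup orders: {1, 2, 3, 6, 7, 14, 21, 42}


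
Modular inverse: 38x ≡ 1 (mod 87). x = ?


Use the extended Euclidean algorithm to write 1 = 38·s + 87·t; then s mod 87 is the inverse.
Euclidean algorithm:
  38 = 0·87 + 38
  87 = 2·38 + 11
  38 = 3·11 + 5
  11 = 2·5 + 1
  5 = 5·1 + 0
gcd(38,87) = 1
Back-substitution gives: 38·(-16) + 87·(7) = 1
So 38⁻¹ ≡ -16 ≡ 71 (mod 87)
Check: 38 × 71 = 2698 ≡ 1 (mod 87) ✓

38⁻¹ ≡ 71 (mod 87)


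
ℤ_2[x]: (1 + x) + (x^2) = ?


Add coefficients mod 2:
x^0: 1 + 0 = 1 (mod 2)
x^1: 1 + 0 = 1 (mod 2)
x^2: 0 + 1 = 1 (mod 2)
Result: 1 + x + x^2

f + g = 1 + x + x^2


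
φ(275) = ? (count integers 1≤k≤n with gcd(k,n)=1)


Factor n: 275 = 5^2 × 11
φ(n) = n · ∏(1 - 1/p) over distinct primes p | n
φ(275) = 275 · (1 - 1/5) · (1 - 1/11) = 200

φ(275) = 200


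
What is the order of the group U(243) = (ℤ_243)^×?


U(n) is the group of units mod n; |U(n)| = φ(n)
|U(243)| = φ(243) = 162

|U(243) = (ℤ_243)^×| = 162


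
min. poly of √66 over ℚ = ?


√66 satisfies x² - 66 = 0, irreducible over ℚ since 66 is squarefree

Minimal polynomial: x² - 66


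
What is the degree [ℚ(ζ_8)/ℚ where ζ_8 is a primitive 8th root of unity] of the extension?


[ℚ(ζ_n):ℚ] = deg Φ_n(x) = φ(n). Here φ(8) = 4

[ℚ(ζ_8)/ℚ where ζ_8 is a primitive 8th root of unity] = 4


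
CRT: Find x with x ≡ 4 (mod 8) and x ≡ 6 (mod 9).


m₁ = 8, m₂ = 9, gcd = 1, so CRT applies. M = m₁·m₂ = 72
Let M₁ = M/m₁ = 9, M₂ = M/m₂ = 8
Find y₁ ≡ M₁⁻¹ (mod m₁): 9⁻¹ ≡ 1 (mod 8)
Find y₂ ≡ M₂⁻¹ (mod m₂): 8⁻¹ ≡ 8 (mod 9)
x = a₁·M₁·y₁ + a₂·M₂·y₂ = 4·9·1 + 6·8·8 = 420
Reduce mod 72: x ≡ 60
Check: 60 mod 8 = 4 ✓, 60 mod 9 = 6 ✓

x ≡ 60 (mod 72)


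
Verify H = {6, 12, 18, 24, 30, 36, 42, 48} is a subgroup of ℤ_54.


Subgroup test for H = {6, 12, 18, 24, 30, 36, 42, 48} in (ℤ_54, +):
(1) 0 ∈ H? No
(2) Closure: for all a,b ∈ H, (a+b) mod 54 ∈ H? No  [counterexample: 6 + 48 = 0 ∉ H]
(3) Inverses: for all a ∈ H, -a mod 54 ∈ H? Yes

No, H is not a subgroup of ℤ_54


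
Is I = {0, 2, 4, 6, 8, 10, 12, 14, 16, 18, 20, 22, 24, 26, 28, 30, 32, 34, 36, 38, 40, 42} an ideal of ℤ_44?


Check ideal conditions for I = {0, 2, 4, 6, 8, 10, 12, 14, 16, 18, 20, 22, 24, 26, 28, 30, 32, 34, 36, 38, 40, 42} in ℤ_44:
(1) I is an additive subgroup? Yes
(2) For r ∈ ℤ_44 and a ∈ I: r·a ∈ I? Yes

Yes, I is an ideal of ℤ_44


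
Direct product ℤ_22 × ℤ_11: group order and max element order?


|ℤ_22 × ℤ_11| = 22 × 11 = 242
Max element order = lcm(22,11) = 22
Cyclic? No (gcd=11)

|ℤ_22×ℤ_11| = 242, max element order = 22


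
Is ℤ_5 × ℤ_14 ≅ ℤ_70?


Comparing ℤ_5 × ℤ_14 and ℤ_70:
gcd(5,14) = 1, so ℤ_5 × ℤ_14 ≅ ℤ_70 (CRT)

Yes, ℤ_5 × ℤ_14 ≅ ℤ_70


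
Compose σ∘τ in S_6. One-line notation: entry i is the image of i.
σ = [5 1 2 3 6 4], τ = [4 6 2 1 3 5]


σ∘τ: apply τ first, then σ
1 →τ 4 →σ 3
2 →τ 6 →σ 4
3 →τ 2 →σ 1
4 →τ 1 →σ 5
5 →τ 3 →σ 2
6 →τ 5 →σ 6

σ∘τ = [3 4 1 5 2 6]


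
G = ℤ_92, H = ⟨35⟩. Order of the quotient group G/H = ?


|⟨35⟩| = n / gcd(35, 92) = 92 / 1 = 92
H is normal (ℤ_92 is abelian).
|G/H| = |G| / |H| = 92 / 92 = 1

|G/H| = 1


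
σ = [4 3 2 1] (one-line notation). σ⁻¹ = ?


To find σ⁻¹, swap domain and range:
σ(1) = 4 → σ⁻¹(4) = 1
σ(2) = 3 → σ⁻¹(3) = 2
σ(3) = 2 → σ⁻¹(2) = 3
σ(4) = 1 → σ⁻¹(1) = 4

σ⁻¹ = [4 3 2 1]


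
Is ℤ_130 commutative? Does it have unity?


ℤ_130 is a commutative ring with unity 1; 130 = 2×65 is composite, so 2·65 ≡ 0 gives zero divisors (not an integral domain)
Commutative: Yes
Integral domain: No
Has unity: Yes

ℤ_130: Commutative=Yes, Unity=Yes


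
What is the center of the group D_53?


Z(G) = {g ∈ G | gx = xg for all x ∈ G}
For odd n, Z(D_n) = {e}: no nontrivial rotation commutes with all reflections

Z(D_53) = {e}


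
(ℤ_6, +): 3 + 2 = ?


Operation: addition mod 6
3 + 2 = (a + b) mod 6 with a = 3, b = 2

3 + 2 = 5


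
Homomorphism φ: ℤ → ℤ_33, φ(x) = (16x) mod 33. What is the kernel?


Kernel = preimage of identity
ker(φ) = {x ∈ ℤ : 16x ≡ 0 (mod 33)}. gcd(16,33) = 1, so 16x ≡ 0 (mod 33) ⟺ x ≡ 0 (mod 33/1 = 33). Hence ker(φ) = 33ℤ

ker(φ) = 33ℤ


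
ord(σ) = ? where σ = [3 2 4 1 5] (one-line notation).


Cycle decomposition: (1 3 4)
Cycle lengths: 3
Order = lcm(3) = 3

ord(σ) = 3


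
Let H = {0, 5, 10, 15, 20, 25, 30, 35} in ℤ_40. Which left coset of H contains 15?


15 + H = {15 + h (mod 40) : h ∈ H}
15+0=15, 15+5=20, 15+10=25, 15+15=30, 15+20=35, 15+25=0, 15+30=5, 15+35=10
15 + H = {0, 5, 10, 15, 20, 25, 30, 35} = 0 + H

15 + H = {0, 5, 10, 15, 20, 25, 30, 35}


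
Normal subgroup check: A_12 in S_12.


H = A_12 in S_12
A_12 has index 2 in S_12, and every subgroup of index 2 is normal

Yes, normal subgroup


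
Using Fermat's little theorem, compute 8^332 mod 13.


Fermat's little theorem: if p is prime and gcd(a,p)=1, then a^(p-1) ≡ 1 (mod p)
p = 13 is prime, gcd(8,13) = 1
Reduce exponent: 332 mod 12 = 8
So 8^332 ≡ 8^8 (mod 13)
8^8 mod 13 = 1

8^332 ≡ 1 (mod 13)


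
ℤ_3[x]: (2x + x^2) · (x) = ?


Expand and collect like terms; reduce coefficients mod 3:
x^0: 0·0 = 0 ≡ 0 (mod 3)
x^1: 0·1 + 2·0 = 0 ≡ 0 (mod 3)
x^2: 2·1 + 1·0 = 2 ≡ 2 (mod 3)
x^3: 1·1 = 1 ≡ 1 (mod 3)
Result: 2x^2 + x^3

f · g = 2x^2 + x^3


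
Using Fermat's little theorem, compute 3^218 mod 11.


Fermat's little theorem: if p is prime and gcd(a,p)=1, then a^(p-1) ≡ 1 (mod p)
p = 11 is prime, gcd(3,11) = 1
Reduce exponent: 218 mod 10 = 8
So 3^218 ≡ 3^8 (mod 11)
3^8 mod 11 = 5

3^218 ≡ 5 (mod 11)


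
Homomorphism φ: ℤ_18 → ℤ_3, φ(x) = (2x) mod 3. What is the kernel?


Kernel = preimage of identity
ker(φ) = {x ∈ ℤ_18 : 2x ≡ 0 (mod 3)}. Since 3 | 18, φ is well-defined. The kernel is the cyclic subgroup ⟨3⟩ of ℤ_18 (order 6), i.e. {0, 3, 6, 9, 12, 15}

ker(φ) = {0, 3, 6, 9, 12, 15}


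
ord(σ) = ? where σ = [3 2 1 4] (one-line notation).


Cycle decomposition: (1 3)
Cycle lengths: 2
Order = lcm(2) = 2

ord(σ) = 2


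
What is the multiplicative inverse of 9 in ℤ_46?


Use the extended Euclidean algorithm to write 1 = 9·s + 46·t; then s mod 46 is the inverse.
Euclidean algorithm:
  9 = 0·46 + 9
  46 = 5·9 + 1
  9 = 9·1 + 0
gcd(9,46) = 1
Back-substitution gives: 9·(-5) + 46·(1) = 1
So 9⁻¹ ≡ -5 ≡ 41 (mod 46)
Check: 9 × 41 = 369 ≡ 1 (mod 46) ✓

9⁻¹ ≡ 41 (mod 46)


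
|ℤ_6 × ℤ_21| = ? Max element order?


|ℤ_6 × ℤ_21| = 6 × 21 = 126
Max element order = lcm(6,21) = 42
Cyclic? No (gcd=3)

|ℤ_6×ℤ_21| = 126, max element order = 42


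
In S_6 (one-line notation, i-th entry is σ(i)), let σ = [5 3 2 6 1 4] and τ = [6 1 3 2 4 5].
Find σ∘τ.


σ∘τ: apply τ first, then σ
1 →τ 6 →σ 4
2 →τ 1 →σ 5
3 →τ 3 →σ 2
4 →τ 2 →σ 3
5 →τ 4 →σ 6
6 →τ 5 →σ 1

σ∘τ = [4 5 2 3 6 1]


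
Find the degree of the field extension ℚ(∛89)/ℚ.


∛89 has minimal polynomial x³ - 89 (irreducible over ℚ since 89 is not a perfect cube)

[ℚ(∛89)/ℚ] = 3


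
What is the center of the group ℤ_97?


Z(G) = {g ∈ G | gx = xg for all x ∈ G}
ℤ_97 is abelian, so Z(G) = G

Z(ℤ_97) = ℤ_97


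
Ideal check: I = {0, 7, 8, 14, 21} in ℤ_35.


Check ideal conditions for I = {0, 7, 8, 14, 21} in ℤ_35:
(1) I is an additive subgroup? No
(2) For r ∈ ℤ_35 and a ∈ I: r·a ∈ I? No  [counterexample: r=2, a=8, r·a mod 35 = 16 ∉ I]

No, I is not an ideal of ℤ_35


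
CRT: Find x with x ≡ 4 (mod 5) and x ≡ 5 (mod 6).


m₁ = 5, m₂ = 6, gcd = 1, so CRT applies. M = m₁·m₂ = 30
Let M₁ = M/m₁ = 6, M₂ = M/m₂ = 5
Find y₁ ≡ M₁⁻¹ (mod m₁): 6⁻¹ ≡ 1 (mod 5)
Find y₂ ≡ M₂⁻¹ (mod m₂): 5⁻¹ ≡ 5 (mod 6)
x = a₁·M₁·y₁ + a₂·M₂·y₂ = 4·6·1 + 5·5·5 = 149
Reduce mod 30: x ≡ 29
Check: 29 mod 5 = 4 ✓, 29 mod 6 = 5 ✓

x ≡ 29 (mod 30)


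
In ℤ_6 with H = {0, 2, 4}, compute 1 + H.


1 + H = {1 + h (mod 6) : h ∈ H}
1+0=1, 1+2=3, 1+4=5

1 + H = {1, 3, 5}


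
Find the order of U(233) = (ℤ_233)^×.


U(n) is the group of units mod n; |U(n)| = φ(n)
|U(233)| = φ(233) = 232

|U(233) = (ℤ_233)^×| = 232


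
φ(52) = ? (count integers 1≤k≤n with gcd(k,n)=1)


Factor n: 52 = 2^2 × 13
φ(n) = n · ∏(1 - 1/p) over distinct primes p | n
φ(52) = 52 · (1 - 1/2) · (1 - 1/13) = 24

φ(52) = 24


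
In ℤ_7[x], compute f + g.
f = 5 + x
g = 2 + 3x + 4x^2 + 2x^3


Add coefficients mod 7:
x^0: 5 + 2 = 0 (mod 7)
x^1: 1 + 3 = 4 (mod 7)
x^2: 0 + 4 = 4 (mod 7)
x^3: 0 + 2 = 2 (mod 7)
Result: 4x + 4x^2 + 2x^3

f + g = 4x + 4x^2 + 2x^3


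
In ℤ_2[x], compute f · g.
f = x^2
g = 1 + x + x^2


Expand and collect like terms; reduce coefficients mod 2:
x^0: 0·1 = 0 ≡ 0 (mod 2)
x^1: 0·1 + 0·1 = 0 ≡ 0 (mod 2)
x^2: 0·1 + 0·1 + 1·1 = 1 ≡ 1 (mod 2)
x^3: 0·1 + 1·1 = 1 ≡ 1 (mod 2)
x^4: 1·1 = 1 ≡ 1 (mod 2)
Result: x^2 + x^3 + x^4

f · g = x^2 + x^3 + x^4


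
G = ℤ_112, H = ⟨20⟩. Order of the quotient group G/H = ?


|⟨20⟩| = n / gcd(20, 112) = 112 / 4 = 28
H is normal (ℤ_112 is abelian).
|G/H| = |G| / |H| = 112 / 28 = 4

|G/H| = 4


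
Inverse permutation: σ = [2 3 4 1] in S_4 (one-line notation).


To find σ⁻¹, swap domain and range:
σ(1) = 2 → σ⁻¹(2) = 1
σ(2) = 3 → σ⁻¹(3) = 2
σ(3) = 4 → σ⁻¹(4) = 3
σ(4) = 1 → σ⁻¹(1) = 4

σ⁻¹ = [4 1 2 3]


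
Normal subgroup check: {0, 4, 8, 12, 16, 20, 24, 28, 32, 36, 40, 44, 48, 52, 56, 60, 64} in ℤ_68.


H = {0, 4, 8, 12, 16, 20, 24, 28, 32, 36, 40, 44, 48, 52, 56, 60, 64} in ℤ_68
ℤ_68 is abelian; every subgroup of an abelian group is normal

Yes, normal subgroup


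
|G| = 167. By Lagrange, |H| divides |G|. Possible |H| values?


Lagrange's theorem: |H| divides |G|
|G| = 167
Divisors of 167: 1, 167

Possible subgroup orders: {1, 167}


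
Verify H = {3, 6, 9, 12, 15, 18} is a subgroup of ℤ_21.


Subgroup test for H = {3, 6, 9, 12, 15, 18} in (ℤ_21, +):
(1) 0 ∈ H? No
(2) Closure: for all a,b ∈ H, (a+b) mod 21 ∈ H? No  [counterexample: 3 + 18 = 0 ∉ H]
(3) Inverses: for all a ∈ H, -a mod 21 ∈ H? Yes

No, H is not a subgroup of ℤ_21


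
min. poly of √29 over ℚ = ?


√29 satisfies x² - 29 = 0, irreducible over ℚ since 29 is squarefree

Minimal polynomial: x² - 29


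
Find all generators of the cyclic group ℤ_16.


g generates ℤ_n iff gcd(g,n) = 1
Checking each g ∈ {1,...,15}:
gcd(1,16) = 1
gcd(2,16) = 2
gcd(3,16) = 1
gcd(4,16) = 4
gcd(5,16) = 1
gcd(6,16) = 2
gcd(7,16) = 1
gcd(8,16) = 8
gcd(9,16) = 1
gcd(10,16) = 2
gcd(11,16) = 1
gcd(12,16) = 4
gcd(13,16) = 1
gcd(14,16) = 2
gcd(15,16) = 1
Generators: {1, 3, 5, 7, 9, 11, 13, 15}
Number of generators = φ(16) = 8

Generators of ℤ_16 = {1, 3, 5, 7, 9, 11, 13, 15}


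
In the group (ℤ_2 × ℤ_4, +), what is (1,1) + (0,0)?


Operation: componentwise addition mod (2, 4)
(1,1) + (0,0) = ((a₁+b₁) mod 2, (a₂+b₂) mod 4) with a = (1,1), b = (0,0)

(1,1) + (0,0) = (1,1)


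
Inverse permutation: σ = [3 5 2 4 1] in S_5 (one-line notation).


To find σ⁻¹, swap domain and range:
σ(1) = 3 → σ⁻¹(3) = 1
σ(2) = 5 → σ⁻¹(5) = 2
σ(3) = 2 → σ⁻¹(2) = 3
σ(4) = 4 → σ⁻¹(4) = 4
σ(5) = 1 → σ⁻¹(1) = 5

σ⁻¹ = [5 3 1 4 2]


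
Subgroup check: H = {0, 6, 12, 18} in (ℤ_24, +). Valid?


Subgroup test for H = {0, 6, 12, 18} in (ℤ_24, +):
(1) 0 ∈ H? Yes
(2) Closure: for all a,b ∈ H, (a+b) mod 24 ∈ H? Yes
(3) Inverses: for all a ∈ H, -a mod 24 ∈ H? Yes

Yes, H is a subgroup of ℤ_24


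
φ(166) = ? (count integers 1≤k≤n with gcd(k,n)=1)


Factor n: 166 = 2 × 83
φ(n) = n · ∏(1 - 1/p) over distinct primes p | n
φ(166) = 166 · (1 - 1/2) · (1 - 1/83) = 82

φ(166) = 82


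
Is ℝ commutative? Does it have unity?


ℝ is a field: commutative, has unity, every nonzero element is a unit (hence an integral domain)
Commutative: Yes
Integral domain: Yes
Has unity: Yes

ℝ: Commutative=Yes, Unity=Yes


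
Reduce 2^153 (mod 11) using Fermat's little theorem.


Fermat's little theorem: if p is prime and gcd(a,p)=1, then a^(p-1) ≡ 1 (mod p)
p = 11 is prime, gcd(2,11) = 1
Reduce exponent: 153 mod 10 = 3
So 2^153 ≡ 2^3 (mod 11)
2^3 mod 11 = 8

2^153 ≡ 8 (mod 11)


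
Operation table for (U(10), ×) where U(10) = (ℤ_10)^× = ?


Elements: {1, 3, 7, 9}
Operation: multiplication mod 10
Entry (a, b) = (a × b) mod 10

Cayley table:
  | 1 | 3 | 7 | 9
1 | 1 | 3 | 7 | 9
3 | 3 | 9 | 1 | 7
7 | 7 | 1 | 9 | 3
9 | 9 | 7 | 3 | 1


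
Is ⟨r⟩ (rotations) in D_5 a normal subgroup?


H = ⟨r⟩ (rotations) in D_5
The rotation subgroup ⟨r⟩ has index 2 in D_5, so it is normal

Yes, normal subgroup


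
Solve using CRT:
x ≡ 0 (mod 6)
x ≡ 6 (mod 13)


m₁ = 6, m₂ = 13, gcd = 1, so CRT applies. M = m₁·m₂ = 78
Let M₁ = M/m₁ = 13, M₂ = M/m₂ = 6
Find y₁ ≡ M₁⁻¹ (mod m₁): 13⁻¹ ≡ 1 (mod 6)
Find y₂ ≡ M₂⁻¹ (mod m₂): 6⁻¹ ≡ 11 (mod 13)
x = a₁·M₁·y₁ + a₂·M₂·y₂ = 0·13·1 + 6·6·11 = 396
Reduce mod 78: x ≡ 6
Check: 6 mod 6 = 0 ✓, 6 mod 13 = 6 ✓

x ≡ 6 (mod 78)


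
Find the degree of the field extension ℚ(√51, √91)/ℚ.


[ℚ(√51,√91):ℚ] = [ℚ(√51,√91):ℚ(√51)]·[ℚ(√51):ℚ] = 2·2 = 4

[ℚ(√51, √91)/ℚ] = 4


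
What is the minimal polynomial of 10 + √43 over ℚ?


Let α = 10 + √43. Then α - 10 = √43, so (α - 10)² = 43, giving α² - 20α + 57 = 0. Degree 2 and α ∉ ℚ, so this is the minimal polynomial.

Minimal polynomial: x² - 20x + 57


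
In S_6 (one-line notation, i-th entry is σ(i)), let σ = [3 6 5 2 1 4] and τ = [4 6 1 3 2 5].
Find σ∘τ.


σ∘τ: apply τ first, then σ
1 →τ 4 →σ 2
2 →τ 6 →σ 4
3 →τ 1 →σ 3
4 →τ 3 →σ 5
5 →τ 2 →σ 6
6 →τ 5 →σ 1

σ∘τ = [2 4 3 5 6 1]


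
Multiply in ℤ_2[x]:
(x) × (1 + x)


Expand and collect like terms; reduce coefficients mod 2:
x^0: 0·1 = 0 ≡ 0 (mod 2)
x^1: 0·1 + 1·1 = 1 ≡ 1 (mod 2)
x^2: 1·1 = 1 ≡ 1 (mod 2)
Result: x + x^2

f · g = x + x^2


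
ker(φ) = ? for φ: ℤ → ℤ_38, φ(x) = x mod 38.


Kernel = preimage of identity
ker(φ) = {x ∈ ℤ : x ≡ 0 (mod 38)} = 38ℤ = {0, ±38, ±76, ...}

ker(φ) = 38ℤ


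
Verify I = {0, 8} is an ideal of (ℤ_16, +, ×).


Check ideal conditions for I = {0, 8} in ℤ_16:
(1) I is an additive subgroup? Yes
(2) For r ∈ ℤ_16 and a ∈ I: r·a ∈ I? Yes

Yes, I is an ideal of ℤ_16


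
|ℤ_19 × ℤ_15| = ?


|A × B| = |A| · |B|
|ℤ_19 × ℤ_15| = 19 × 15 = 285

|ℤ_19 × ℤ_15| = 285


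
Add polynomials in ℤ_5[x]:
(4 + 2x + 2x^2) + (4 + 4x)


Add coefficients mod 5:
x^0: 4 + 4 = 3 (mod 5)
x^1: 2 + 4 = 1 (mod 5)
x^2: 2 + 0 = 2 (mod 5)
Result: 3 + x + 2x^2

f + g = 3 + x + 2x^2


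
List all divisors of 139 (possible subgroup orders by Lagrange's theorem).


Lagrange's theorem: |H| divides |G|
|G| = 139
Divisors of 139: 1, 139

Possible subgroup orders: {1, 139}


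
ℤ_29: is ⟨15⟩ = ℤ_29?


g generates ℤ_n iff gcd(g, n) = 1
gcd(15, 29) = 1
Since gcd = 1, 15 is a generator.

Yes, 15 generates ℤ_29


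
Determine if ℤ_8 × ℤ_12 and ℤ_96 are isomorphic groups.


Comparing ℤ_8 × ℤ_12 and ℤ_96:
gcd(8,12) = 4 ≠ 1. Max element order in ℤ_8×ℤ_12 is lcm(8,12) = 24 < 96, so it has no element of order 96

No, ℤ_8 × ℤ_12 ≇ ℤ_96


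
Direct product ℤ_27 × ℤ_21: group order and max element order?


|ℤ_27 × ℤ_21| = 27 × 21 = 567
Max element order = lcm(27,21) = 189
Cyclic? No (gcd=3)

|ℤ_27×ℤ_21| = 567, max element order = 189


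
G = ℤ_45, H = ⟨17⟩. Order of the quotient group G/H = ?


|⟨17⟩| = n / gcd(17, 45) = 45 / 1 = 45
H is normal (ℤ_45 is abelian).
|G/H| = |G| / |H| = 45 / 45 = 1

|G/H| = 1


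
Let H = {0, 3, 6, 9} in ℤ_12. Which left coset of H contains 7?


7 + H = {7 + h (mod 12) : h ∈ H}
7+0=7, 7+3=10, 7+6=1, 7+9=4
7 + H = {1, 4, 7, 10} = 1 + H

7 + H = {1, 4, 7, 10}


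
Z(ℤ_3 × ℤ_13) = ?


Z(G) = {g ∈ G | gx = xg for all x ∈ G}
Direct product of abelian groups is abelian, so Z(G) = G

Z(ℤ_3 × ℤ_13) = ℤ_3 × ℤ_13


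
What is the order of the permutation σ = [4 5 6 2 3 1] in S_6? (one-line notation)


Cycle decomposition: (1 4 2 5 3 6)
Cycle lengths: 6
Order = lcm(6) = 6

ord(σ) = 6


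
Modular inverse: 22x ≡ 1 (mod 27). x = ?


Use the extended Euclidean algorithm to write 1 = 22·s + 27·t; then s mod 27 is the inverse.
Euclidean algorithm:
  22 = 0·27 + 22
  27 = 1·22 + 5
  22 = 4·5 + 2
  5 = 2·2 + 1
  2 = 2·1 + 0
gcd(22,27) = 1
Back-substitution gives: 22·(-11) + 27·(9) = 1
So 22⁻¹ ≡ -11 ≡ 16 (mod 27)
Check: 22 × 16 = 352 ≡ 1 (mod 27) ✓

22⁻¹ ≡ 16 (mod 27)


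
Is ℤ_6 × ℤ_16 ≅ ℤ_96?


Comparing ℤ_6 × ℤ_16 and ℤ_96:
gcd(6,16) = 2 ≠ 1. Max element order in ℤ_6×ℤ_16 is lcm(6,16) = 48 < 96, so it has no element of order 96

No, ℤ_6 × ℤ_16 ≇ ℤ_96


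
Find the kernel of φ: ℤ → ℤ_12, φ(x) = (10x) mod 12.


Kernel = preimage of identity
ker(φ) = {x ∈ ℤ : 10x ≡ 0 (mod 12)}. gcd(10,12) = 2, so 10x ≡ 0 (mod 12) ⟺ x ≡ 0 (mod 12/2 = 6). Hence ker(φ) = 6ℤ

ker(φ) = 6ℤ


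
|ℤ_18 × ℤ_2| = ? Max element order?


|ℤ_18 × ℤ_2| = 18 × 2 = 36
Max element order = lcm(18,2) = 18
Cyclic? No (gcd=2)

|ℤ_18×ℤ_2| = 36, max element order = 18


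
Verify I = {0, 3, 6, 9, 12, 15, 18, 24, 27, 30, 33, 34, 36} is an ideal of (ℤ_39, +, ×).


Check ideal conditions for I = {0, 3, 6, 9, 12, 15, 18, 24, 27, 30, 33, 34, 36} in ℤ_39:
(1) I is an additive subgroup? No
(2) For r ∈ ℤ_39 and a ∈ I: r·a ∈ I? No  [counterexample: r=2, a=30, r·a mod 39 = 21 ∉ I]

No, I is not an ideal of ℤ_39


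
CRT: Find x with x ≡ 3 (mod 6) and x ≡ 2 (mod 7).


m₁ = 6, m₂ = 7, gcd = 1, so CRT applies. M = m₁·m₂ = 42
Let M₁ = M/m₁ = 7, M₂ = M/m₂ = 6
Find y₁ ≡ M₁⁻¹ (mod m₁): 7⁻¹ ≡ 1 (mod 6)
Find y₂ ≡ M₂⁻¹ (mod m₂): 6⁻¹ ≡ 6 (mod 7)
x = a₁·M₁·y₁ + a₂·M₂·y₂ = 3·7·1 + 2·6·6 = 93
Reduce mod 42: x ≡ 9
Check: 9 mod 6 = 3 ✓, 9 mod 7 = 2 ✓

x ≡ 9 (mod 42)


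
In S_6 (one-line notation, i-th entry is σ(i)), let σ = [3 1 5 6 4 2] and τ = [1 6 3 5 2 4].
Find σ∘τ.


σ∘τ: apply τ first, then σ
1 →τ 1 →σ 3
2 →τ 6 →σ 2
3 →τ 3 →σ 5
4 →τ 5 →σ 4
5 →τ 2 →σ 1
6 →τ 4 →σ 6

σ∘τ = [3 2 5 4 1 6]


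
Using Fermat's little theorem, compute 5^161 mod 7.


Fermat's little theorem: if p is prime and gcd(a,p)=1, then a^(p-1) ≡ 1 (mod p)
p = 7 is prime, gcd(5,7) = 1
Reduce exponent: 161 mod 6 = 5
So 5^161 ≡ 5^5 (mod 7)
5^5 mod 7 = 3

5^161 ≡ 3 (mod 7)


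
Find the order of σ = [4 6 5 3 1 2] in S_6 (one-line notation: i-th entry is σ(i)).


Cycle decomposition: (1 4 3 5) (2 6)
Cycle lengths: 4, 2
Order = lcm(4, 2) = 4

ord(σ) = 4


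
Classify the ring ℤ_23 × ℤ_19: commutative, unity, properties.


Direct product ring; commutative with unity (1,1); but (1,0)·(0,1) = (0,0) gives zero divisors, so not an integral domain
Commutative: Yes
Integral domain: No
Has unity: Yes

ℤ_23 × ℤ_19: Commutative=Yes, Unity=Yes


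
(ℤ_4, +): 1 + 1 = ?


Operation: addition mod 4
1 + 1 = (a + b) mod 4 with a = 1, b = 1

1 + 1 = 2


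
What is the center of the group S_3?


Z(G) = {g ∈ G | gx = xg for all x ∈ G}
S_n is non-abelian for n ≥ 3; Z(S_3) is trivial

Z(S_3) = {e}


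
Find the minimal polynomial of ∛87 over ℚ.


∛87 satisfies x³ - 87 = 0, irreducible over ℚ (no rational root; 87 is not a perfect cube)

Minimal polynomial: x³ - 87


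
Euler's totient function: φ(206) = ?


Factor n: 206 = 2 × 103
φ(n) = n · ∏(1 - 1/p) over distinct primes p | n
φ(206) = 206 · (1 - 1/2) · (1 - 1/103) = 102

φ(206) = 102


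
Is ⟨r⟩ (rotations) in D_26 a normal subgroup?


H = ⟨r⟩ (rotations) in D_26
The rotation subgroup ⟨r⟩ has index 2 in D_26, so it is normal

Yes, normal subgroup


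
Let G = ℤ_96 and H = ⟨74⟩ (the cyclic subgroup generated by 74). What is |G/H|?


|⟨74⟩| = n / gcd(74, 96) = 96 / 2 = 48
H is normal (ℤ_96 is abelian).
|G/H| = |G| / |H| = 96 / 48 = 2

|G/H| = 2


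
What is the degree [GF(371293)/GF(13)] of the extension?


GF(371293) = GF(13^5), so the extension degree is 5

[GF(371293)/GF(13)] = 5


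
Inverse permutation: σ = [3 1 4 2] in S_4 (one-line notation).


To find σ⁻¹, swap domain and range:
σ(1) = 3 → σ⁻¹(3) = 1
σ(2) = 1 → σ⁻¹(1) = 2
σ(3) = 4 → σ⁻¹(4) = 3
σ(4) = 2 → σ⁻¹(2) = 4

σ⁻¹ = [2 4 1 3]


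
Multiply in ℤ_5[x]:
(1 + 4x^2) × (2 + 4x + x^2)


Expand and collect like terms; reduce coefficients mod 5:
x^0: 1·2 = 2 ≡ 2 (mod 5)
x^1: 1·4 + 0·2 = 4 ≡ 4 (mod 5)
x^2: 1·1 + 0·4 + 4·2 = 9 ≡ 4 (mod 5)
x^3: 0·1 + 4·4 = 16 ≡ 1 (mod 5)
x^4: 4·1 = 4 ≡ 4 (mod 5)
Result: 2 + 4x + 4x^2 + x^3 + 4x^4

f · g = 2 + 4x + 4x^2 + x^3 + 4x^4


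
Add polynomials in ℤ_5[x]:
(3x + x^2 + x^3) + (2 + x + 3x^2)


Add coefficients mod 5:
x^0: 0 + 2 = 2 (mod 5)
x^1: 3 + 1 = 4 (mod 5)
x^2: 1 + 3 = 4 (mod 5)
x^3: 1 + 0 = 1 (mod 5)
Result: 2 + 4x + 4x^2 + x^3

f + g = 2 + 4x + 4x^2 + x^3


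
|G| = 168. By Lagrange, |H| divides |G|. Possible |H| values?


Lagrange's theorem: |H| divides |G|
|G| = 168
Divisors of 168: 1, 2, 3, 4, 6, 7, 8, 12, 14, 21, 24, 28, 42, 56, 84, 168

Possible subgroup orders: {1, 2, 3, 4, 6, 7, 8, 12, 14, 21, 24, 28, 42, 56, 84, 168}


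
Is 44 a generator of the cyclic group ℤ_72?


g generates ℤ_n iff gcd(g, n) = 1
gcd(44, 72) = 4
Since gcd = 4 ≠ 1, ⟨44⟩ has order 18 < 72, so 44 is not a generator.

No, 44 does not generate ℤ_72


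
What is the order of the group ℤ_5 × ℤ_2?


|A × B| = |A| · |B|
|ℤ_5 × ℤ_2| = 5 × 2 = 10

|ℤ_5 × ℤ_2| = 10


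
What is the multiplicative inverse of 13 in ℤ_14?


Use the extended Euclidean algorithm to write 1 = 13·s + 14·t; then s mod 14 is the inverse.
Euclidean algorithm:
  13 = 0·14 + 13
  14 = 1·13 + 1
  13 = 13·1 + 0
gcd(13,14) = 1
Back-substitution gives: 13·(-1) + 14·(1) = 1
So 13⁻¹ ≡ -1 ≡ 13 (mod 14)
Check: 13 × 13 = 169 ≡ 1 (mod 14) ✓

13⁻¹ ≡ 13 (mod 14)


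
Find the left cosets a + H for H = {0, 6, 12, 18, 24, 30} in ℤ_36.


H = {0, 6, 12, 18, 24, 30}, |H| = 6
Number of cosets = |G|/|H| = 36/6 = 6
0 + H = {0, 6, 12, 18, 24, 30}
1 + H = {1, 7, 13, 19, 25, 31}
2 + H = {2, 8, 14, 20, 26, 32}
3 + H = {3, 9, 15, 21, 27, 33}
4 + H = {4, 10, 16, 22, 28, 34}
5 + H = {5, 11, 17, 23, 29, 35}

Cosets: 0+H={0,6,12,18,24,30}; 1+H={1,7,13,19,25,31}; 2+H={2,8,14,20,26,32}; 3+H={3,9,15,21,27,33}; 4+H={4,10,16,22,28,34}; 5+H={5,11,17,23,29,35}


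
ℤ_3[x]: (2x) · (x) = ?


Expand and collect like terms; reduce coefficients mod 3:
x^0: 0·0 = 0 ≡ 0 (mod 3)
x^1: 0·1 + 2·0 = 0 ≡ 0 (mod 3)
x^2: 2·1 = 2 ≡ 2 (mod 3)
Result: 2x^2

f · g = 2x^2


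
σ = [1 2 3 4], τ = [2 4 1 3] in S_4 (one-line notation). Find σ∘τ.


σ∘τ: apply τ first, then σ
1 →τ 2 →σ 2
2 →τ 4 →σ 4
3 →τ 1 →σ 1
4 →τ 3 →σ 3

σ∘τ = [2 4 1 3]


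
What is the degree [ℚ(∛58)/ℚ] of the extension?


∛58 has minimal polynomial x³ - 58 (irreducible over ℚ since 58 is not a perfect cube)

[ℚ(∛58)/ℚ] = 3


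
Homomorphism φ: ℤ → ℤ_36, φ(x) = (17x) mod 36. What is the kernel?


Kernel = preimage of identity
ker(φ) = {x ∈ ℤ : 17x ≡ 0 (mod 36)}. gcd(17,36) = 1, so 17x ≡ 0 (mod 36) ⟺ x ≡ 0 (mod 36/1 = 36). Hence ker(φ) = 36ℤ

ker(φ) = 36ℤ


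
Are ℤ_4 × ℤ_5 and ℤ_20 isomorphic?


Comparing ℤ_4 × ℤ_5 and ℤ_20:
gcd(4,5) = 1, so ℤ_4 × ℤ_5 ≅ ℤ_20 (CRT)

Yes, ℤ_4 × ℤ_5 ≅ ℤ_20


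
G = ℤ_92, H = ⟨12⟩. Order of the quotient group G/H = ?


|⟨12⟩| = n / gcd(12, 92) = 92 / 4 = 23
H is normal (ℤ_92 is abelian).
|G/H| = |G| / |H| = 92 / 23 = 4

|G/H| = 4


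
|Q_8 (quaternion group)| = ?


Q_8 = {±1, ±i, ±j, ±k}
|Q_8| = 8

|Q_8 (quaternion group)| = 8


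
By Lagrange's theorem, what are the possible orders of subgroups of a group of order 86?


Lagrange's theorem: |H| divides |G|
|G| = 86
Divisors of 86: 1, 2, 43, 86

Possible subgroup orders: {1, 2, 43, 86}


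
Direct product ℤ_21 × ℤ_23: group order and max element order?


|ℤ_21 × ℤ_23| = 21 × 23 = 483
Max element order = lcm(21,23) = 483
Cyclic? Yes (gcd=1)

|ℤ_21×ℤ_23| = 483, max element order = 483


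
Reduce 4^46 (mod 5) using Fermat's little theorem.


Fermat's little theorem: if p is prime and gcd(a,p)=1, then a^(p-1) ≡ 1 (mod p)
p = 5 is prime, gcd(4,5) = 1
Reduce exponent: 46 mod 4 = 2
So 4^46 ≡ 4^2 (mod 5)
4^2 mod 5 = 1

4^46 ≡ 1 (mod 5)


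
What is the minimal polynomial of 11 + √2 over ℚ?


Let α = 11 + √2. Then α - 11 = √2, so (α - 11)² = 2, giving α² - 22α + 119 = 0. Degree 2 and α ∉ ℚ, so this is the minimal polynomial.

Minimal polynomial: x² - 22x + 119
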